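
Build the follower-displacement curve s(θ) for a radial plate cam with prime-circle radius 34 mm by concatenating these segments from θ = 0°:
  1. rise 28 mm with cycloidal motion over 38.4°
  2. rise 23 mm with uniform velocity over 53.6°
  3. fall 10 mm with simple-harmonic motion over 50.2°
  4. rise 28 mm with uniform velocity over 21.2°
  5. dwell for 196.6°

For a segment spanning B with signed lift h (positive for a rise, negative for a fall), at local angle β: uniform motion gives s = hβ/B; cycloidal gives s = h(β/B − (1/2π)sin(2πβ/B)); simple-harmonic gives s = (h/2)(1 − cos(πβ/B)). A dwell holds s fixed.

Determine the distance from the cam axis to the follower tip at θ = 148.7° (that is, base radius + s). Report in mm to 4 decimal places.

seg 1 [0°–38.4°] cycloidal, h=28: full span → s += 28 → s = 28.0000
seg 2 [38.4°–92°] uniform, h=23: full span → s += 23 → s = 51.0000
seg 3 [92°–142.2°] simple-harmonic, h=-10: full span → s += -10 → s = 41.0000
seg 4 [142.2°–163.4°] uniform, h=28: θ=148.7° here. β=6.5, B=21.2. 28·6.5/21.2 = 8.5849 → s = 49.5849
radial distance = base radius + s = 34 + 49.5849 = 83.5849

83.5849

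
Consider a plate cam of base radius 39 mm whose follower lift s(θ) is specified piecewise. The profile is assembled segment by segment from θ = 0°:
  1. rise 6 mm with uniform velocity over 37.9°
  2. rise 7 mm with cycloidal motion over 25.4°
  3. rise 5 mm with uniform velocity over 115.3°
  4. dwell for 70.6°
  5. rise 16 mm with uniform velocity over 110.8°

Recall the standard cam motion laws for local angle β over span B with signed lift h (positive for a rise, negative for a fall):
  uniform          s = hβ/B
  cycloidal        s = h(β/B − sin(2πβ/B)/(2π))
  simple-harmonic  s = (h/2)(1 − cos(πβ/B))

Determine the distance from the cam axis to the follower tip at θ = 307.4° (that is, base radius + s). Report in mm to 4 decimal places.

seg 1 [0°–37.9°] uniform, h=6: full span → s += 6 → s = 6.0000
seg 2 [37.9°–63.3°] cycloidal, h=7: full span → s += 7 → s = 13.0000
seg 3 [63.3°–178.6°] uniform, h=5: full span → s += 5 → s = 18.0000
seg 4 [178.6°–249.2°] dwell: s stays 18.0000
seg 5 [249.2°–360°] uniform, h=16: θ=307.4° here. β=58.2, B=110.8. 16·58.2/110.8 = 8.4043 → s = 26.4043
radial distance = base radius + s = 39 + 26.4043 = 65.4043

65.4043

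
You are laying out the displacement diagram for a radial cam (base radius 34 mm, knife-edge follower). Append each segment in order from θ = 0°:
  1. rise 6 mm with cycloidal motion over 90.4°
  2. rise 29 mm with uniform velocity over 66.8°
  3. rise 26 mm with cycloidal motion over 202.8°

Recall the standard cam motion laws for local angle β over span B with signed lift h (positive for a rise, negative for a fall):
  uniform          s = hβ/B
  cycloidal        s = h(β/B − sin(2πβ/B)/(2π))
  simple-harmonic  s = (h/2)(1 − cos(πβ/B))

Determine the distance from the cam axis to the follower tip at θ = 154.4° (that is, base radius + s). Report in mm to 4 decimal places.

seg 1 [0°–90.4°] cycloidal, h=6: full span → s += 6 → s = 6.0000
seg 2 [90.4°–157.2°] uniform, h=29: θ=154.4° here. β=64, B=66.8. 29·64/66.8 = 27.7844 → s = 33.7844
radial distance = base radius + s = 34 + 33.7844 = 67.7844

67.7844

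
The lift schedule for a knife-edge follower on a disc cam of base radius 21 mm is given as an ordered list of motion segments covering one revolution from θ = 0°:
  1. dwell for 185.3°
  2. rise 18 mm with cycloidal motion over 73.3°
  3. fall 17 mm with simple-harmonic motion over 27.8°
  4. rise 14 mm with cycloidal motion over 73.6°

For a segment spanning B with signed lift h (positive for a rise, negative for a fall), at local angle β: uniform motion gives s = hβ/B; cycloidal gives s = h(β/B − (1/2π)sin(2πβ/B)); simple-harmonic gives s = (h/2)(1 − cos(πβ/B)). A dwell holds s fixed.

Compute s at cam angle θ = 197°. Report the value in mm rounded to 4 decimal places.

seg 1 [0°–185.3°] dwell: s stays 0.0000
seg 2 [185.3°–258.6°] cycloidal, h=18: θ=197° here. β=11.7, B=73.3. 18·(0.1596 − sin(2π·0.1596)/(2π)) = 0.4580 → s = 0.4580

0.4580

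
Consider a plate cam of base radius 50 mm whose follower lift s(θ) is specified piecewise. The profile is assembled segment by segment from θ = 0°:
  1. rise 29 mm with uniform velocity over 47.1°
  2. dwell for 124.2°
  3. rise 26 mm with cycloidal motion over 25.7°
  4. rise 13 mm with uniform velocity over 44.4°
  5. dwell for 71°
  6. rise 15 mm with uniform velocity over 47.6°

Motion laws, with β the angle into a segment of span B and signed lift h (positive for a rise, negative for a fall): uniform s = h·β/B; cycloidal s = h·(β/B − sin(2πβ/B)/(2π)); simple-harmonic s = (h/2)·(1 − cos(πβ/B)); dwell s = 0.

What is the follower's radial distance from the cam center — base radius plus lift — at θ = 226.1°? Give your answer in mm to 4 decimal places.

seg 1 [0°–47.1°] uniform, h=29: full span → s += 29 → s = 29.0000
seg 2 [47.1°–171.3°] dwell: s stays 29.0000
seg 3 [171.3°–197°] cycloidal, h=26: full span → s += 26 → s = 55.0000
seg 4 [197°–241.4°] uniform, h=13: θ=226.1° here. β=29.1, B=44.4. 13·29.1/44.4 = 8.5203 → s = 63.5203
radial distance = base radius + s = 50 + 63.5203 = 113.5203

113.5203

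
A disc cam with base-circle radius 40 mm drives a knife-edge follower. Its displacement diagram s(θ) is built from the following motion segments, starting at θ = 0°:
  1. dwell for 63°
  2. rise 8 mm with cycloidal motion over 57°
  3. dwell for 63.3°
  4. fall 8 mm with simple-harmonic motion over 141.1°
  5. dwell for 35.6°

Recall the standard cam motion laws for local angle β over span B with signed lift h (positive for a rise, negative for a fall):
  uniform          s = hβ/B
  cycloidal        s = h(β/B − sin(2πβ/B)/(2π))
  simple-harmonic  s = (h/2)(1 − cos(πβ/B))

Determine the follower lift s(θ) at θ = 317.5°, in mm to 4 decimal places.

seg 1 [0°–63°] dwell: s stays 0.0000
seg 2 [63°–120°] cycloidal, h=8: full span → s += 8 → s = 8.0000
seg 3 [120°–183.3°] dwell: s stays 8.0000
seg 4 [183.3°–324.4°] simple-harmonic, h=-8: θ=317.5° here. β=134.2, B=141.1. -8/2·(1 − cos(π·0.9511)) = -7.9529 → s = 0.0471

0.0471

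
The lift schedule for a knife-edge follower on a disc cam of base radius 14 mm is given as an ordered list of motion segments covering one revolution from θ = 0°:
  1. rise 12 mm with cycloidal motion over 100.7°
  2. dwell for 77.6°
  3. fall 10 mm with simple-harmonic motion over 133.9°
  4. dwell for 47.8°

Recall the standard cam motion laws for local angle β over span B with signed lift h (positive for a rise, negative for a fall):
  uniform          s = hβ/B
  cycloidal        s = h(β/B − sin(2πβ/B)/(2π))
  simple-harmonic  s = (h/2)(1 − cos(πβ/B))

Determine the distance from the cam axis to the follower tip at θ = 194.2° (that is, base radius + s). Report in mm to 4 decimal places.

seg 1 [0°–100.7°] cycloidal, h=12: full span → s += 12 → s = 12.0000
seg 2 [100.7°–178.3°] dwell: s stays 12.0000
seg 3 [178.3°–312.2°] simple-harmonic, h=-10: θ=194.2° here. β=15.9, B=133.9. -10/2·(1 − cos(π·0.1187)) = -0.3439 → s = 11.6561
radial distance = base radius + s = 14 + 11.6561 = 25.6561

25.6561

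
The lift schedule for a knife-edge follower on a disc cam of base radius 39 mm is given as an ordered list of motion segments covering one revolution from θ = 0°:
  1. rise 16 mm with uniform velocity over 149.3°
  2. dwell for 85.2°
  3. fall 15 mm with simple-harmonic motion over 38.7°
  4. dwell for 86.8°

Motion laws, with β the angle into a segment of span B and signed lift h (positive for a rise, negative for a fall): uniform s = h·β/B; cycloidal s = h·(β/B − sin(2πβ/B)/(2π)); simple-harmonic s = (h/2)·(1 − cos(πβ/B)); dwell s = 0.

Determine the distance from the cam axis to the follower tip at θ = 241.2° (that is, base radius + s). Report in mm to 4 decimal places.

seg 1 [0°–149.3°] uniform, h=16: full span → s += 16 → s = 16.0000
seg 2 [149.3°–234.5°] dwell: s stays 16.0000
seg 3 [234.5°–273.2°] simple-harmonic, h=-15: θ=241.2° here. β=6.7, B=38.7. -15/2·(1 − cos(π·0.1731)) = -1.0822 → s = 14.9178
radial distance = base radius + s = 39 + 14.9178 = 53.9178

53.9178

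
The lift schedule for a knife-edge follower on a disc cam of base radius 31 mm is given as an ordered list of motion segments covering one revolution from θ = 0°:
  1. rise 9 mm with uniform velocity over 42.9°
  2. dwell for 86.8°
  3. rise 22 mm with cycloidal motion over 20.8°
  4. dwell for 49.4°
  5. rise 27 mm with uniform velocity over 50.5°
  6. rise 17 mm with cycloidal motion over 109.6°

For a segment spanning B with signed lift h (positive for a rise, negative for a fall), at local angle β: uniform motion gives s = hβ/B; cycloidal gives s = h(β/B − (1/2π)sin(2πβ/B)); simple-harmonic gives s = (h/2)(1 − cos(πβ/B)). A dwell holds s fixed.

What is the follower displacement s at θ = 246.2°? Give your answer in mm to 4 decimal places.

seg 1 [0°–42.9°] uniform, h=9: full span → s += 9 → s = 9.0000
seg 2 [42.9°–129.7°] dwell: s stays 9.0000
seg 3 [129.7°–150.5°] cycloidal, h=22: full span → s += 22 → s = 31.0000
seg 4 [150.5°–199.9°] dwell: s stays 31.0000
seg 5 [199.9°–250.4°] uniform, h=27: θ=246.2° here. β=46.3, B=50.5. 27·46.3/50.5 = 24.7545 → s = 55.7545

55.7545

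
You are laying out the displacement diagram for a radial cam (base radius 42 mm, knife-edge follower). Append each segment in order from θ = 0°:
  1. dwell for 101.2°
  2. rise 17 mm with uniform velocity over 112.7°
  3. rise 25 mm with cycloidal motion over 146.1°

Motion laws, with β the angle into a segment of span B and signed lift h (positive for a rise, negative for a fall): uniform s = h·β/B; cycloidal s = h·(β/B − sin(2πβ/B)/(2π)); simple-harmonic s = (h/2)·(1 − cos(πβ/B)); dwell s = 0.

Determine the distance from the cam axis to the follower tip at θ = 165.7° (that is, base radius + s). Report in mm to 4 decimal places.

seg 1 [0°–101.2°] dwell: s stays 0.0000
seg 2 [101.2°–213.9°] uniform, h=17: θ=165.7° here. β=64.5, B=112.7. 17·64.5/112.7 = 9.7294 → s = 9.7294
radial distance = base radius + s = 42 + 9.7294 = 51.7294

51.7294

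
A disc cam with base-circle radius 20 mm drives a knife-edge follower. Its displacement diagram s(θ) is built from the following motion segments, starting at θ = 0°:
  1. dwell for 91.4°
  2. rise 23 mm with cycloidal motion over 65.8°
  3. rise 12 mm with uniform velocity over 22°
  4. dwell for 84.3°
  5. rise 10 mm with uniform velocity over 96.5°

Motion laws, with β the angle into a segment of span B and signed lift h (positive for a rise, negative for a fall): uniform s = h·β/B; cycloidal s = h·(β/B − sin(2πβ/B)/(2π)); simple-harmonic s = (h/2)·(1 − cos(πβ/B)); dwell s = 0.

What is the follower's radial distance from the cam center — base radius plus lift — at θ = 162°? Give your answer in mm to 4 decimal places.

seg 1 [0°–91.4°] dwell: s stays 0.0000
seg 2 [91.4°–157.2°] cycloidal, h=23: full span → s += 23 → s = 23.0000
seg 3 [157.2°–179.2°] uniform, h=12: θ=162° here. β=4.8, B=22. 12·4.8/22 = 2.6182 → s = 25.6182
radial distance = base radius + s = 20 + 25.6182 = 45.6182

45.6182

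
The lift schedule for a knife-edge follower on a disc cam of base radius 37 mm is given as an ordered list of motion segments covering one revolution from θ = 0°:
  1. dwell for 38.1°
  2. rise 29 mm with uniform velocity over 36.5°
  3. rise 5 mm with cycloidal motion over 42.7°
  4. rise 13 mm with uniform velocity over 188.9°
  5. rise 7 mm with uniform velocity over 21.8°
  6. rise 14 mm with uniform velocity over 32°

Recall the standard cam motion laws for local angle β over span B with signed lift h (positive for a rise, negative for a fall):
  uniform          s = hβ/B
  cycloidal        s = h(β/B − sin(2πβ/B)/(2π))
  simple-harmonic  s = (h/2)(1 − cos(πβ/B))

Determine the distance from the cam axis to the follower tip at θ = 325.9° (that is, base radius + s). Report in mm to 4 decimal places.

seg 1 [0°–38.1°] dwell: s stays 0.0000
seg 2 [38.1°–74.6°] uniform, h=29: full span → s += 29 → s = 29.0000
seg 3 [74.6°–117.3°] cycloidal, h=5: full span → s += 5 → s = 34.0000
seg 4 [117.3°–306.2°] uniform, h=13: full span → s += 13 → s = 47.0000
seg 5 [306.2°–328°] uniform, h=7: θ=325.9° here. β=19.7, B=21.8. 7·19.7/21.8 = 6.3257 → s = 53.3257
radial distance = base radius + s = 37 + 53.3257 = 90.3257

90.3257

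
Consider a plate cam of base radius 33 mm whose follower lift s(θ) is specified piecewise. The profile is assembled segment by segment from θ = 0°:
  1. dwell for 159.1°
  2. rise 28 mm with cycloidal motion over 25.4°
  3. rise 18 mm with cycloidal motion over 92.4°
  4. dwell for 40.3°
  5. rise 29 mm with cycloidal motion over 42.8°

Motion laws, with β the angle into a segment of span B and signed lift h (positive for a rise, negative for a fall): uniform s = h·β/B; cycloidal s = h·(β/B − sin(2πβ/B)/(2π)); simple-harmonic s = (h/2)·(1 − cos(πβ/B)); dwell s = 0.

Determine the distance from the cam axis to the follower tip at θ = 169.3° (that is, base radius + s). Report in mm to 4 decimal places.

seg 1 [0°–159.1°] dwell: s stays 0.0000
seg 2 [159.1°–184.5°] cycloidal, h=28: θ=169.3° here. β=10.2, B=25.4. 28·(0.4016 − sin(2π·0.4016)/(2π)) = 8.6605 → s = 8.6605
radial distance = base radius + s = 33 + 8.6605 = 41.6605

41.6605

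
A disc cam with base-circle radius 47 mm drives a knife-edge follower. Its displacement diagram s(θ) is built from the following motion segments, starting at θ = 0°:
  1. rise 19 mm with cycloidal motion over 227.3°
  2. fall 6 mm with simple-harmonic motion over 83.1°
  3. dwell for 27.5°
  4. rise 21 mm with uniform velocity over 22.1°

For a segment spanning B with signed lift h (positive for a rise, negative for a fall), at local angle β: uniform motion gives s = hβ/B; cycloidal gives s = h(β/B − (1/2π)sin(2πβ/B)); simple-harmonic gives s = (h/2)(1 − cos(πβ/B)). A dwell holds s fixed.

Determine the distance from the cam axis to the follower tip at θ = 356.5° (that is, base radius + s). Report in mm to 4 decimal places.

seg 1 [0°–227.3°] cycloidal, h=19: full span → s += 19 → s = 19.0000
seg 2 [227.3°–310.4°] simple-harmonic, h=-6: full span → s += -6 → s = 13.0000
seg 3 [310.4°–337.9°] dwell: s stays 13.0000
seg 4 [337.9°–360°] uniform, h=21: θ=356.5° here. β=18.6, B=22.1. 21·18.6/22.1 = 17.6742 → s = 30.6742
radial distance = base radius + s = 47 + 30.6742 = 77.6742

77.6742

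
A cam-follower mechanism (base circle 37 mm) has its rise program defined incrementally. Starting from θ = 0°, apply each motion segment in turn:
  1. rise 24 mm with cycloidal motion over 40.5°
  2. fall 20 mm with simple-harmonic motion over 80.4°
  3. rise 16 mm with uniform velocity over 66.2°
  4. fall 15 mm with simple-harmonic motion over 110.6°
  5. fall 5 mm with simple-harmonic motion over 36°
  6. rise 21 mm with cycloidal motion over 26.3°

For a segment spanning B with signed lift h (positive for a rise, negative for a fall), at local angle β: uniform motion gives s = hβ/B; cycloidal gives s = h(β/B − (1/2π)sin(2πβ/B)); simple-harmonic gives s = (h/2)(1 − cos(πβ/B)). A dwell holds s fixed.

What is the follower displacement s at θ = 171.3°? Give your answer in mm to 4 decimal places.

seg 1 [0°–40.5°] cycloidal, h=24: full span → s += 24 → s = 24.0000
seg 2 [40.5°–120.9°] simple-harmonic, h=-20: full span → s += -20 → s = 4.0000
seg 3 [120.9°–187.1°] uniform, h=16: θ=171.3° here. β=50.4, B=66.2. 16·50.4/66.2 = 12.1813 → s = 16.1813

16.1813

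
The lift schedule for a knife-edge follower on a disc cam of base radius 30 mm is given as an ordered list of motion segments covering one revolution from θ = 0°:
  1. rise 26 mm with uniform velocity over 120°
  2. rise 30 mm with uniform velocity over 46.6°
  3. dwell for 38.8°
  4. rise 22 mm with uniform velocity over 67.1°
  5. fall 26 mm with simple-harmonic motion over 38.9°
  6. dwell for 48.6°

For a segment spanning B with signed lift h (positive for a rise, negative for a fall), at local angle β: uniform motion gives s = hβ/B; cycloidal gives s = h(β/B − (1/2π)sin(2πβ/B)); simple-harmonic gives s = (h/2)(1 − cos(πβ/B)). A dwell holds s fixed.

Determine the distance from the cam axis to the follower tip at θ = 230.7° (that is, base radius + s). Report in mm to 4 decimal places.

seg 1 [0°–120°] uniform, h=26: full span → s += 26 → s = 26.0000
seg 2 [120°–166.6°] uniform, h=30: full span → s += 30 → s = 56.0000
seg 3 [166.6°–205.4°] dwell: s stays 56.0000
seg 4 [205.4°–272.5°] uniform, h=22: θ=230.7° here. β=25.3, B=67.1. 22·25.3/67.1 = 8.2951 → s = 64.2951
radial distance = base radius + s = 30 + 64.2951 = 94.2951

94.2951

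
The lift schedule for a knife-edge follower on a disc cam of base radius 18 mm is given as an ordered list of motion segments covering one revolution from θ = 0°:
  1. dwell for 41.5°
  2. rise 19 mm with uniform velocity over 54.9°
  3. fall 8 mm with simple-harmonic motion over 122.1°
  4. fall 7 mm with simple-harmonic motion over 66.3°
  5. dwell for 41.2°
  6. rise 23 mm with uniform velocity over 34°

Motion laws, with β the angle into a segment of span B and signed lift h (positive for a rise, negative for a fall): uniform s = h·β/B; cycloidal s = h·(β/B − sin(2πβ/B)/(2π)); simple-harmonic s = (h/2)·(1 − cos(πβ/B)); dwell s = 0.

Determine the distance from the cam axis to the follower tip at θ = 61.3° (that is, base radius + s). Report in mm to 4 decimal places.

seg 1 [0°–41.5°] dwell: s stays 0.0000
seg 2 [41.5°–96.4°] uniform, h=19: θ=61.3° here. β=19.8, B=54.9. 19·19.8/54.9 = 6.8525 → s = 6.8525
radial distance = base radius + s = 18 + 6.8525 = 24.8525

24.8525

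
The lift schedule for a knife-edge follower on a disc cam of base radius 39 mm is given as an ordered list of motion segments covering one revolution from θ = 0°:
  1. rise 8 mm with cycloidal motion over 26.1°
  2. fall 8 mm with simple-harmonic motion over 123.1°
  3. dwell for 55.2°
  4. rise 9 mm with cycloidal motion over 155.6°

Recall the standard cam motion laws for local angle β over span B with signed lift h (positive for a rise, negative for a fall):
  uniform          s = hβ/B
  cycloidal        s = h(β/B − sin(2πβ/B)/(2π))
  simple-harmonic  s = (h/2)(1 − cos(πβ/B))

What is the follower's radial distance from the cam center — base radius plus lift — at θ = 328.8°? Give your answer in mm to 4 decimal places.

seg 1 [0°–26.1°] cycloidal, h=8: full span → s += 8 → s = 8.0000
seg 2 [26.1°–149.2°] simple-harmonic, h=-8: full span → s += -8 → s = 0.0000
seg 3 [149.2°–204.4°] dwell: s stays 0.0000
seg 4 [204.4°–360°] cycloidal, h=9: θ=328.8° here. β=124.4, B=155.6. 9·(0.7995 − sin(2π·0.7995)/(2π)) = 8.5591 → s = 8.5591
radial distance = base radius + s = 39 + 8.5591 = 47.5591

47.5591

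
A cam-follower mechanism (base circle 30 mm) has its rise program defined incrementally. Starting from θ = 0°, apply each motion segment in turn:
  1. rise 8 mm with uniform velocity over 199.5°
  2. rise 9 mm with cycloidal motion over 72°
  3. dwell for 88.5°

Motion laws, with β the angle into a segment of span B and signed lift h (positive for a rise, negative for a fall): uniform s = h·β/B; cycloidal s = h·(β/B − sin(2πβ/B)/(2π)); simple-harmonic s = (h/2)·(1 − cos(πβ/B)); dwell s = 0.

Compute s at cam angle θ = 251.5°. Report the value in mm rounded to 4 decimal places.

seg 1 [0°–199.5°] uniform, h=8: full span → s += 8 → s = 8.0000
seg 2 [199.5°–271.5°] cycloidal, h=9: θ=251.5° here. β=52, B=72. 9·(0.7222 − sin(2π·0.7222)/(2π)) = 7.9106 → s = 15.9106

15.9106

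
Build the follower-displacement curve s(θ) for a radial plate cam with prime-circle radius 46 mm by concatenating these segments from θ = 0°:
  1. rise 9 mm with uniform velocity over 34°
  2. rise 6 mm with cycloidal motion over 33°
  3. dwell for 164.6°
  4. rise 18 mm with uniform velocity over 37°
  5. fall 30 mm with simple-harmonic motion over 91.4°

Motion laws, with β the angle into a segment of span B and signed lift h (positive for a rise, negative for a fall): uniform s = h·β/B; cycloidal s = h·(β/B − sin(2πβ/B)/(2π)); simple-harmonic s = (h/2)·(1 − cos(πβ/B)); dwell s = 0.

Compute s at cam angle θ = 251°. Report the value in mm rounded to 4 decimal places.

seg 1 [0°–34°] uniform, h=9: full span → s += 9 → s = 9.0000
seg 2 [34°–67°] cycloidal, h=6: full span → s += 6 → s = 15.0000
seg 3 [67°–231.6°] dwell: s stays 15.0000
seg 4 [231.6°–268.6°] uniform, h=18: θ=251° here. β=19.4, B=37. 18·19.4/37 = 9.4378 → s = 24.4378

24.4378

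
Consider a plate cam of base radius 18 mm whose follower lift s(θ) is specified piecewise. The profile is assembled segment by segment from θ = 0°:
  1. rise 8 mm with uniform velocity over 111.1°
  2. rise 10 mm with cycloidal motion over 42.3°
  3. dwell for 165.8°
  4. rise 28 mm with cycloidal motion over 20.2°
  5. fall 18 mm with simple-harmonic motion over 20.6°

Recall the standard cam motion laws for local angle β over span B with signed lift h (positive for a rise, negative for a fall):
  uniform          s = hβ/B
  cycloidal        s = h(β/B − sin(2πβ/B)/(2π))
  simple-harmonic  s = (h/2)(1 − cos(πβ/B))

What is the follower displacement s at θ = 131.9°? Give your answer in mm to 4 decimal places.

seg 1 [0°–111.1°] uniform, h=8: full span → s += 8 → s = 8.0000
seg 2 [111.1°–153.4°] cycloidal, h=10: θ=131.9° here. β=20.8, B=42.3. 10·(0.4917 − sin(2π·0.4917)/(2π)) = 4.8346 → s = 12.8346

12.8346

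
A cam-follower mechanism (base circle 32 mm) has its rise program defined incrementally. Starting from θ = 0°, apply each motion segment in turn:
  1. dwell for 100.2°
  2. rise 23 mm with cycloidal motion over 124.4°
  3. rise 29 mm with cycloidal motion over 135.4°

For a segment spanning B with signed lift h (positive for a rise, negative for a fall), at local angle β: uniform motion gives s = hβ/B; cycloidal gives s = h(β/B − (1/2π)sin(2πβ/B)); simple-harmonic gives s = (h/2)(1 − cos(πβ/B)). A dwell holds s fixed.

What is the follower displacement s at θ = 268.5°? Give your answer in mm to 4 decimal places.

seg 1 [0°–100.2°] dwell: s stays 0.0000
seg 2 [100.2°–224.6°] cycloidal, h=23: full span → s += 23 → s = 23.0000
seg 3 [224.6°–360°] cycloidal, h=29: θ=268.5° here. β=43.9, B=135.4. 29·(0.3242 − sin(2π·0.3242)/(2π)) = 5.2799 → s = 28.2799

28.2799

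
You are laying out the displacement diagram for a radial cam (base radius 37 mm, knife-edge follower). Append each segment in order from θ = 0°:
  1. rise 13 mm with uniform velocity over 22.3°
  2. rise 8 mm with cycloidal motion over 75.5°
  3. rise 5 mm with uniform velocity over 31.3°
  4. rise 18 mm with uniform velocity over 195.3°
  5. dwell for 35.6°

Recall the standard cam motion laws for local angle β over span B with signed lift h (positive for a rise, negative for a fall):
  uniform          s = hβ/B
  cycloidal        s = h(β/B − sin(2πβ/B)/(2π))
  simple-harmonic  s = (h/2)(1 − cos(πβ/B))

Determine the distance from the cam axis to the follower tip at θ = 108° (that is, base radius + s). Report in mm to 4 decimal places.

seg 1 [0°–22.3°] uniform, h=13: full span → s += 13 → s = 13.0000
seg 2 [22.3°–97.8°] cycloidal, h=8: full span → s += 8 → s = 21.0000
seg 3 [97.8°–129.1°] uniform, h=5: θ=108° here. β=10.2, B=31.3. 5·10.2/31.3 = 1.6294 → s = 22.6294
radial distance = base radius + s = 37 + 22.6294 = 59.6294

59.6294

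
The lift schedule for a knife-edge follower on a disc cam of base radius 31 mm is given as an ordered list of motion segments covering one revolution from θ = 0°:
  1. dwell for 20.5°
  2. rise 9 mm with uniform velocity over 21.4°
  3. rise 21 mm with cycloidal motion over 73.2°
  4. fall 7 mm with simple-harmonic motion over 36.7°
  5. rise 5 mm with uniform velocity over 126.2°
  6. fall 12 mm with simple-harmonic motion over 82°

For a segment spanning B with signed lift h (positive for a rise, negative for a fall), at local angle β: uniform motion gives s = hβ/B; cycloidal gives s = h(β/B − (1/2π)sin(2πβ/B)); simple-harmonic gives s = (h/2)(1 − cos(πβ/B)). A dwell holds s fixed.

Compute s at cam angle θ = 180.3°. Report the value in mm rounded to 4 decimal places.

seg 1 [0°–20.5°] dwell: s stays 0.0000
seg 2 [20.5°–41.9°] uniform, h=9: full span → s += 9 → s = 9.0000
seg 3 [41.9°–115.1°] cycloidal, h=21: full span → s += 21 → s = 30.0000
seg 4 [115.1°–151.8°] simple-harmonic, h=-7: full span → s += -7 → s = 23.0000
seg 5 [151.8°–278°] uniform, h=5: θ=180.3° here. β=28.5, B=126.2. 5·28.5/126.2 = 1.1292 → s = 24.1292

24.1292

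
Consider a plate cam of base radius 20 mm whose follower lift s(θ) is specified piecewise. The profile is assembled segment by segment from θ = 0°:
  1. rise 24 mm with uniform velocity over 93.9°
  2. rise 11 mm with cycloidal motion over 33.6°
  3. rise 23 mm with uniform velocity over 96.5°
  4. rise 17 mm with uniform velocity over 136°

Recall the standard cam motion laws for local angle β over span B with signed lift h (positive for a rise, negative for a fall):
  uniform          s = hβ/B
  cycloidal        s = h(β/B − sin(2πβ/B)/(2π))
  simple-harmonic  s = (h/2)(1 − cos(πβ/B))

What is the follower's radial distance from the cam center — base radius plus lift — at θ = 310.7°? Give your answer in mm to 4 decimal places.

seg 1 [0°–93.9°] uniform, h=24: full span → s += 24 → s = 24.0000
seg 2 [93.9°–127.5°] cycloidal, h=11: full span → s += 11 → s = 35.0000
seg 3 [127.5°–224°] uniform, h=23: full span → s += 23 → s = 58.0000
seg 4 [224°–360°] uniform, h=17: θ=310.7° here. β=86.7, B=136. 17·86.7/136 = 10.8375 → s = 68.8375
radial distance = base radius + s = 20 + 68.8375 = 88.8375

88.8375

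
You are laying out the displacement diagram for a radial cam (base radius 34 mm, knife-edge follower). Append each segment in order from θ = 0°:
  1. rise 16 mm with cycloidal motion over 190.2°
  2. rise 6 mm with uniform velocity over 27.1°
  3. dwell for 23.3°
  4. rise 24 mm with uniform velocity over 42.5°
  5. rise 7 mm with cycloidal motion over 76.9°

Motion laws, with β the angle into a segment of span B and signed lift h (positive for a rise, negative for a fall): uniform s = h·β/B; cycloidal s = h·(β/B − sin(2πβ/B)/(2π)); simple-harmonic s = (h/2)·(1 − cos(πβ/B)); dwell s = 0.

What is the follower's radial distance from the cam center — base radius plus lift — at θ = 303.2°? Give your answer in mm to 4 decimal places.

seg 1 [0°–190.2°] cycloidal, h=16: full span → s += 16 → s = 16.0000
seg 2 [190.2°–217.3°] uniform, h=6: full span → s += 6 → s = 22.0000
seg 3 [217.3°–240.6°] dwell: s stays 22.0000
seg 4 [240.6°–283.1°] uniform, h=24: full span → s += 24 → s = 46.0000
seg 5 [283.1°–360°] cycloidal, h=7: θ=303.2° here. β=20.1, B=76.9. 7·(0.2614 − sin(2π·0.2614)/(2π)) = 0.7184 → s = 46.7184
radial distance = base radius + s = 34 + 46.7184 = 80.7184

80.7184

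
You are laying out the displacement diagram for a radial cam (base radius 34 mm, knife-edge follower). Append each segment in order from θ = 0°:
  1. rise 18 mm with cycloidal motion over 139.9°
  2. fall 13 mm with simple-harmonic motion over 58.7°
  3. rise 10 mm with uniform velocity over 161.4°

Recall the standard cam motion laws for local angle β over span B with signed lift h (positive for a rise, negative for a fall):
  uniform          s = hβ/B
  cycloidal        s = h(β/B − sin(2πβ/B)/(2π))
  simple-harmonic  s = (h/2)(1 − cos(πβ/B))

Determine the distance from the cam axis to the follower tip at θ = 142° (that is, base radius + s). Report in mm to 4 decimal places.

seg 1 [0°–139.9°] cycloidal, h=18: full span → s += 18 → s = 18.0000
seg 2 [139.9°–198.6°] simple-harmonic, h=-13: θ=142° here. β=2.1, B=58.7. -13/2·(1 − cos(π·0.0358)) = -0.0410 → s = 17.9590
radial distance = base radius + s = 34 + 17.9590 = 51.9590

51.9590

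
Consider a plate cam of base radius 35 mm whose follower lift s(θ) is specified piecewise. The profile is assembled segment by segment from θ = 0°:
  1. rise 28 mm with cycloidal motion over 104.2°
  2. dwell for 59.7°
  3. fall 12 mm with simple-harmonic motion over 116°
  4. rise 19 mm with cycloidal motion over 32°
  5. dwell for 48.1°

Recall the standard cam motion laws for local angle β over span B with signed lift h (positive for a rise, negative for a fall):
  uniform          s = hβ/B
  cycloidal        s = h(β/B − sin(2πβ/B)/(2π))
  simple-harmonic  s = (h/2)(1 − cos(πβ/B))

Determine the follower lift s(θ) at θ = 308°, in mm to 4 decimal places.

seg 1 [0°–104.2°] cycloidal, h=28: full span → s += 28 → s = 28.0000
seg 2 [104.2°–163.9°] dwell: s stays 28.0000
seg 3 [163.9°–279.9°] simple-harmonic, h=-12: full span → s += -12 → s = 16.0000
seg 4 [279.9°–311.9°] cycloidal, h=19: θ=308° here. β=28.1, B=32. 19·(0.8781 − sin(2π·0.8781)/(2π)) = 18.7802 → s = 34.7802

34.7802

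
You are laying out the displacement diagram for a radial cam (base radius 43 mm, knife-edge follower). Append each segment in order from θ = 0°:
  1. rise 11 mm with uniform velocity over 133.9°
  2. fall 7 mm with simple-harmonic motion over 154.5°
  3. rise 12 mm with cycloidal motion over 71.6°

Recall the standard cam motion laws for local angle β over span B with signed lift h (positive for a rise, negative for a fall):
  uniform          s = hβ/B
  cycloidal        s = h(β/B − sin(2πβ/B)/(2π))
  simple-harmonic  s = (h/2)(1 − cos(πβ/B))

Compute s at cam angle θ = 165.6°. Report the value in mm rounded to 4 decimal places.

seg 1 [0°–133.9°] uniform, h=11: full span → s += 11 → s = 11.0000
seg 2 [133.9°–288.4°] simple-harmonic, h=-7: θ=165.6° here. β=31.7, B=154.5. -7/2·(1 − cos(π·0.2052)) = -0.7023 → s = 10.2977

10.2977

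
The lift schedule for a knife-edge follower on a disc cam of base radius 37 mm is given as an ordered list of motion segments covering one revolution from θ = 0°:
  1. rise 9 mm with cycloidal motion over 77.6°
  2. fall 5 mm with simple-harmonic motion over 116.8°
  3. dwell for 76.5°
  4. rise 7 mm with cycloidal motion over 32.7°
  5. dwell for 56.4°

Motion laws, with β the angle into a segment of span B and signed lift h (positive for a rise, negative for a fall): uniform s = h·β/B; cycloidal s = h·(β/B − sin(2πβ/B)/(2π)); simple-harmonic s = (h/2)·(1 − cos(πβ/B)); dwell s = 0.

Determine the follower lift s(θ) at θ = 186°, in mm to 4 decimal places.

seg 1 [0°–77.6°] cycloidal, h=9: full span → s += 9 → s = 9.0000
seg 2 [77.6°–194.4°] simple-harmonic, h=-5: θ=186° here. β=108.4, B=116.8. -5/2·(1 − cos(π·0.9281)) = -4.9365 → s = 4.0635

4.0635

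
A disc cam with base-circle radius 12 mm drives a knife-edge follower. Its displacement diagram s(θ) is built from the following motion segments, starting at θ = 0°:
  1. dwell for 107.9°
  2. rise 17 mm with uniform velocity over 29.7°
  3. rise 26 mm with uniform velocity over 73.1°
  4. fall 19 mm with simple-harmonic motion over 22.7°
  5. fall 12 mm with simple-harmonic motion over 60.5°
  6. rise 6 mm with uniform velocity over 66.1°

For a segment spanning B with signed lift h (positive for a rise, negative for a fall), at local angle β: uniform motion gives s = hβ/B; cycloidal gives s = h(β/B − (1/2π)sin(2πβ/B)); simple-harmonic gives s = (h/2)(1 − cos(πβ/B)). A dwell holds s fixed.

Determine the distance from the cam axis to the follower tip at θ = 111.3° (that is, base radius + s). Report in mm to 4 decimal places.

seg 1 [0°–107.9°] dwell: s stays 0.0000
seg 2 [107.9°–137.6°] uniform, h=17: θ=111.3° here. β=3.4, B=29.7. 17·3.4/29.7 = 1.9461 → s = 1.9461
radial distance = base radius + s = 12 + 1.9461 = 13.9461

13.9461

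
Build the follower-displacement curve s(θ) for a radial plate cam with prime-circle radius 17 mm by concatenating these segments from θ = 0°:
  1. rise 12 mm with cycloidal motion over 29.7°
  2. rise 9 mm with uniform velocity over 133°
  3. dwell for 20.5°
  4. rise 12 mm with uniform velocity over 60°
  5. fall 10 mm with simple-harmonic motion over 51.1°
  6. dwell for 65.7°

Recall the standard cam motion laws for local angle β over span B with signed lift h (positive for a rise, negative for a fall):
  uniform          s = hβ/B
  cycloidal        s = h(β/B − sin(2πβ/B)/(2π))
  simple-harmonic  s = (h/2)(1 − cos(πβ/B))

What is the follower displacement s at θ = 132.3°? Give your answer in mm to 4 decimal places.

seg 1 [0°–29.7°] cycloidal, h=12: full span → s += 12 → s = 12.0000
seg 2 [29.7°–162.7°] uniform, h=9: θ=132.3° here. β=102.6, B=133. 9·102.6/133 = 6.9429 → s = 18.9429

18.9429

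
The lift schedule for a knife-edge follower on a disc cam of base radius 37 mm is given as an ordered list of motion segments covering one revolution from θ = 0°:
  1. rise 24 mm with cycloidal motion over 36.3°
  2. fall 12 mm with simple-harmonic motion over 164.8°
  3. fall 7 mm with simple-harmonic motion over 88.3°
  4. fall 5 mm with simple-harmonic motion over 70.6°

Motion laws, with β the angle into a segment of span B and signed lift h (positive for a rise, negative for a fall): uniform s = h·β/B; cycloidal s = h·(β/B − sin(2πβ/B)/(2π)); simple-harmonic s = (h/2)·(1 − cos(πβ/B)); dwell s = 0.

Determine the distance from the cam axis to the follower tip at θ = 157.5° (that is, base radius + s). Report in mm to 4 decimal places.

seg 1 [0°–36.3°] cycloidal, h=24: full span → s += 24 → s = 24.0000
seg 2 [36.3°–201.1°] simple-harmonic, h=-12: θ=157.5° here. β=121.2, B=164.8. -12/2·(1 − cos(π·0.7354)) = -10.0442 → s = 13.9558
radial distance = base radius + s = 37 + 13.9558 = 50.9558

50.9558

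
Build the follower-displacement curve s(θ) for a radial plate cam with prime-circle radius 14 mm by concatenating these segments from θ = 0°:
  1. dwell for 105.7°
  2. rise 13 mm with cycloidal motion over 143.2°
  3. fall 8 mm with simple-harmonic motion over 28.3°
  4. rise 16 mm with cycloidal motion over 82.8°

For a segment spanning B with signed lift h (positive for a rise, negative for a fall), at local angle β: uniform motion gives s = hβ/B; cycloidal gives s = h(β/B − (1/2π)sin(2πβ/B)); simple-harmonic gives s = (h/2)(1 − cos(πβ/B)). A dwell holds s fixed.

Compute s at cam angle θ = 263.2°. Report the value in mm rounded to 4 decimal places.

seg 1 [0°–105.7°] dwell: s stays 0.0000
seg 2 [105.7°–248.9°] cycloidal, h=13: full span → s += 13 → s = 13.0000
seg 3 [248.9°–277.2°] simple-harmonic, h=-8: θ=263.2° here. β=14.3, B=28.3. -8/2·(1 − cos(π·0.5053)) = -4.0666 → s = 8.9334

8.9334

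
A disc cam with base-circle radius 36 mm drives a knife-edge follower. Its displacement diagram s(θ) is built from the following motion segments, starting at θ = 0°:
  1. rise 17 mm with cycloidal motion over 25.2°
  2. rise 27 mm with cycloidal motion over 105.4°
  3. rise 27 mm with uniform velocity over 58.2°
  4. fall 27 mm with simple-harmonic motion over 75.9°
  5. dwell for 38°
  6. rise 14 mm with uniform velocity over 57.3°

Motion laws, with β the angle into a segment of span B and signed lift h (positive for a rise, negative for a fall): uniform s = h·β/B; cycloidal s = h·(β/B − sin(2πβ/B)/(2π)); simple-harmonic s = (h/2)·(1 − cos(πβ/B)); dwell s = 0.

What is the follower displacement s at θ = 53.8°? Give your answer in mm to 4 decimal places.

seg 1 [0°–25.2°] cycloidal, h=17: full span → s += 17 → s = 17.0000
seg 2 [25.2°–130.6°] cycloidal, h=27: θ=53.8° here. β=28.6, B=105.4. 27·(0.2713 − sin(2π·0.2713)/(2π)) = 3.0678 → s = 20.0678

20.0678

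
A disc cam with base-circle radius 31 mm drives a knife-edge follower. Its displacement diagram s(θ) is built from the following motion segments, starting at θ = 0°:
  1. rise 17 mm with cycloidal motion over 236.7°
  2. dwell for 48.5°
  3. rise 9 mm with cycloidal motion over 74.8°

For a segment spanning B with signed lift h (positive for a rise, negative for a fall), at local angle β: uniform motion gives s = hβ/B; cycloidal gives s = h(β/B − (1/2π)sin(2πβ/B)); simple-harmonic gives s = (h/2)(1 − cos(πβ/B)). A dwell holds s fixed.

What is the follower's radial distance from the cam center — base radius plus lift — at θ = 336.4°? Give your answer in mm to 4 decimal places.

seg 1 [0°–236.7°] cycloidal, h=17: full span → s += 17 → s = 17.0000
seg 2 [236.7°–285.2°] dwell: s stays 17.0000
seg 3 [285.2°–360°] cycloidal, h=9: θ=336.4° here. β=51.2, B=74.8. 9·(0.6845 − sin(2π·0.6845)/(2π)) = 7.4732 → s = 24.4732
radial distance = base radius + s = 31 + 24.4732 = 55.4732

55.4732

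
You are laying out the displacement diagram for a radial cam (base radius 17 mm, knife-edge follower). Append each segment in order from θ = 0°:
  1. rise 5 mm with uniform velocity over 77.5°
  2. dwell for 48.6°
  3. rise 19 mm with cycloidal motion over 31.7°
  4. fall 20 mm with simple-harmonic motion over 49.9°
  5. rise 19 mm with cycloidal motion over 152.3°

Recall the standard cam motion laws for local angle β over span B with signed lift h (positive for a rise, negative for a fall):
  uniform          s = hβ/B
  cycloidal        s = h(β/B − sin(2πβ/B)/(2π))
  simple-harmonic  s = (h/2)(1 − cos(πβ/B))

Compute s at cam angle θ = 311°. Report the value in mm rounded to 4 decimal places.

seg 1 [0°–77.5°] uniform, h=5: full span → s += 5 → s = 5.0000
seg 2 [77.5°–126.1°] dwell: s stays 5.0000
seg 3 [126.1°–157.8°] cycloidal, h=19: full span → s += 19 → s = 24.0000
seg 4 [157.8°–207.7°] simple-harmonic, h=-20: full span → s += -20 → s = 4.0000
seg 5 [207.7°–360°] cycloidal, h=19: θ=311° here. β=103.3, B=152.3. 19·(0.6783 − sin(2π·0.6783)/(2π)) = 15.6090 → s = 19.6090

19.6090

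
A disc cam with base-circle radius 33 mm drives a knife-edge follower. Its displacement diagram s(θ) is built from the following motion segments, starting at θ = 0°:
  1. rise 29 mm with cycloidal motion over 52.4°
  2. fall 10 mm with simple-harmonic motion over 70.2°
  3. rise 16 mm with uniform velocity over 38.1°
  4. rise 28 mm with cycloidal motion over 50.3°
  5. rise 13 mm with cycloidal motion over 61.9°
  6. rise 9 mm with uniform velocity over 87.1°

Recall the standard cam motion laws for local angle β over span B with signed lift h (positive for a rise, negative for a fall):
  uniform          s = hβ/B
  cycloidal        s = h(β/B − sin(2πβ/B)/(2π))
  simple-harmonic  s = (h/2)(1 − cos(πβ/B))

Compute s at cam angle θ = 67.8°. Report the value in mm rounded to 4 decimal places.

seg 1 [0°–52.4°] cycloidal, h=29: full span → s += 29 → s = 29.0000
seg 2 [52.4°–122.6°] simple-harmonic, h=-10: θ=67.8° here. β=15.4, B=70.2. -10/2·(1 − cos(π·0.2194)) = -1.1412 → s = 27.8588

27.8588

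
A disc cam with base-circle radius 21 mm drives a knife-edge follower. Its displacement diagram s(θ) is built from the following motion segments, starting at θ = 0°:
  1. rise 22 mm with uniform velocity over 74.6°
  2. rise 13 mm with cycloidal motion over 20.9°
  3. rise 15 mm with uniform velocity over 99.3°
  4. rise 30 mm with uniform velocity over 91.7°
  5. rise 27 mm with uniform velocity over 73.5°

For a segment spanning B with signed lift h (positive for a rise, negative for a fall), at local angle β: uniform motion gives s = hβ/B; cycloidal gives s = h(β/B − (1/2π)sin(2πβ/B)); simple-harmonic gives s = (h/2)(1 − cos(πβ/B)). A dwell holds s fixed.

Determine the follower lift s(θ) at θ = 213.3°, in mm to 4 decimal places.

seg 1 [0°–74.6°] uniform, h=22: full span → s += 22 → s = 22.0000
seg 2 [74.6°–95.5°] cycloidal, h=13: full span → s += 13 → s = 35.0000
seg 3 [95.5°–194.8°] uniform, h=15: full span → s += 15 → s = 50.0000
seg 4 [194.8°–286.5°] uniform, h=30: θ=213.3° here. β=18.5, B=91.7. 30·18.5/91.7 = 6.0523 → s = 56.0523

56.0523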